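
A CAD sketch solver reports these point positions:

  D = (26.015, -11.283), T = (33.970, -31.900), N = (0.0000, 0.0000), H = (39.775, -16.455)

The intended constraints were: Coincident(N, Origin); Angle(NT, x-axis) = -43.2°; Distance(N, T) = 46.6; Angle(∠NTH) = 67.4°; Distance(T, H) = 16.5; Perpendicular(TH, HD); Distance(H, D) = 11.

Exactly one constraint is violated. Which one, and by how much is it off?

Distance(H, D) = 11 — off by 3.70.

N = (0.00, 0.00) ✓; NT at -43.20° ✓; |NT| = 46.60 ✓; ∠NTH = 67.40° ✓; |TH| = 16.50 ✓; ∠(TH, HD) = 90.00° ✓; |HD| = 14.70 ✗.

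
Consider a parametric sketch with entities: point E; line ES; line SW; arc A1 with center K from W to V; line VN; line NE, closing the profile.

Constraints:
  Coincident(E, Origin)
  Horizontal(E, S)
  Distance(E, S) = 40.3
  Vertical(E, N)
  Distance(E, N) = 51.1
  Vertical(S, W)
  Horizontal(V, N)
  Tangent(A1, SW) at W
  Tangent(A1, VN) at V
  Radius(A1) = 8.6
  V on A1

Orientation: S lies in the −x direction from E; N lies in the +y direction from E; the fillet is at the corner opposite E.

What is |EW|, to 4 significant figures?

58.57

E is at the origin; ES is horizontal with |ES| = 40.3 and S on the −x side, so S = (-40.30, 0.000). EN is vertical with |EN| = 51.1 and N on the +y side, so N = (0.000, 51.10). The virtual corner opposite E is at (-40.30, 51.10). The tangent condition forces KW to be normal to SW and A1 meets VN tangentially, so KV is at right angles to VN, with radius 8.6, so the center K sits 8.6 in from both sides at K = (-31.70, 42.50). That places the tangent points at W = (-40.30, 42.50) on SW and V = (-31.70, 51.10) on VN. Then |EW| = |W − E| = 58.57.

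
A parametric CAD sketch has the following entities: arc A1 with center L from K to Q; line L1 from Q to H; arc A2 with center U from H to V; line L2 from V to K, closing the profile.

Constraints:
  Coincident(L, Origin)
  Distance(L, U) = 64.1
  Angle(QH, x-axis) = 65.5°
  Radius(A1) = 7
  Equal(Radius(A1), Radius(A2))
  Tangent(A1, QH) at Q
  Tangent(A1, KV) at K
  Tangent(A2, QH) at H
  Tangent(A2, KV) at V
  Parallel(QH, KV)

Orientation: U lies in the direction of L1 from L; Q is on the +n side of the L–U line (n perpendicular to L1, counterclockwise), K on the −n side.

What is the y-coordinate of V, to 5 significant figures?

55.426

The slot axis is L1's direction at 65.5°, so u = (cos 65.5°, sin 65.5°) = (0.41469, 0.90996) and n = (−sin 65.5°, cos 65.5°) = (-0.90996, 0.41469). L is at the origin and U lies 64.1 along u from L, so U = 64.1·u = (26.582, 58.329). Tangency of A1 to both parallel lines with radius 7.0 puts Q and K at L ± 7.0·n: Q = (-6.3697, 2.9029), K = (6.3697, -2.9029). Equal radii place H and V the same way about U: H = U + 7.0·n = (20.212, 61.231), V = U − 7.0·n = (32.952, 55.426). So V.y = 55.426.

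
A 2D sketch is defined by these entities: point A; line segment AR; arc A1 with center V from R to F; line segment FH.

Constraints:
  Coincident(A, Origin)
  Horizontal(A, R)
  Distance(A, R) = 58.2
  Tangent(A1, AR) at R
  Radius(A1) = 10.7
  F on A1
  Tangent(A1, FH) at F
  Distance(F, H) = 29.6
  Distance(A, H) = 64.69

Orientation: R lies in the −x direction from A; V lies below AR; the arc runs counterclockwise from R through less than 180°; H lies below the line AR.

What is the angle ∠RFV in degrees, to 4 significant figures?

27.49°

A is at the origin; A and R share the same y with |AR| = 58.2 and R on the −x side, so R = (-58.20, 0.000). Since A1 is tangent to AR there, VR ⟂ AR, so V = R + (0, -10.7) = (-58.20, -10.70). Since VF ⟂ FH (tangency), |VH| = √(10.7² + 29.6²) = 31.47 regardless of where F sits on A1. So H lies on both circle(A, 64.69) and circle(V, 31.47); the below-AR intersection is H = (-49.97, -41.08). F is the foot of the tangent from H: F = (-66.96, -16.84).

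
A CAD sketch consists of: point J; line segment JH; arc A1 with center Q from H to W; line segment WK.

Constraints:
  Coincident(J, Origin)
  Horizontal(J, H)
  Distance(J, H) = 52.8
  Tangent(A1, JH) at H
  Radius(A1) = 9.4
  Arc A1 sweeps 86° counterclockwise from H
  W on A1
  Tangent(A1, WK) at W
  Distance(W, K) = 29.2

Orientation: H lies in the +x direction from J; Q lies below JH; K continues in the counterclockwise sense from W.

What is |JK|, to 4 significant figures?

56.10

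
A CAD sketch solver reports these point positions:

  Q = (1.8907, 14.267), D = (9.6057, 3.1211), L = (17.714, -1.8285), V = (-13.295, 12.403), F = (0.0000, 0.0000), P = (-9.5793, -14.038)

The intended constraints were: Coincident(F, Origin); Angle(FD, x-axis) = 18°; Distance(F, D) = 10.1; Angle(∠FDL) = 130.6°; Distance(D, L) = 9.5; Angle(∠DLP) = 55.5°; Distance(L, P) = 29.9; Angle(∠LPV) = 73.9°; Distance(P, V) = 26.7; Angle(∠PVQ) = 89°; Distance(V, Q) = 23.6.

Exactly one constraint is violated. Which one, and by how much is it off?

Distance(V, Q) = 23.6 — off by 8.30.

F = (0.00, 0.00) ✓; FD at 18.00° ✓; |FD| = 10.10 ✓; ∠FDL = 130.6° ✓; |DL| = 9.500 ✓; ∠DLP = 55.50° ✓; |LP| = 29.90 ✓; ∠LPV = 73.90° ✓; |PV| = 26.70 ✓; ∠PVQ = 89.00° ✓; |VQ| = 15.30 ✗.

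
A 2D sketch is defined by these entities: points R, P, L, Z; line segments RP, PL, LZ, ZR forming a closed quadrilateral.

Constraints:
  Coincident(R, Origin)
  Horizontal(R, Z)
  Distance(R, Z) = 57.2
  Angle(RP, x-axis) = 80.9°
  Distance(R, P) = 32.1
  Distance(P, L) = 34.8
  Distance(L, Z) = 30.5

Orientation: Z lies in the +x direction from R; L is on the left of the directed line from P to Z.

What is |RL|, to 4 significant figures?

46.22

Checks: |PL| = 34.80 ✓; |LZ| = 30.50 ✓.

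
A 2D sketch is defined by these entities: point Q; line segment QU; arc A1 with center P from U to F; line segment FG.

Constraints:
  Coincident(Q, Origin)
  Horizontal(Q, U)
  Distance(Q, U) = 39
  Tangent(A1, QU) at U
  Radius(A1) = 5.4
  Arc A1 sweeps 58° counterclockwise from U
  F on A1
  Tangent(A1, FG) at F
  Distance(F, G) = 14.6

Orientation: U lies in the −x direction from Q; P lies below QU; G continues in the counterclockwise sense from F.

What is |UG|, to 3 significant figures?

19.3

Q is at the origin; Q and U share the same y with |QU| = 39.0 and U on the −x side, so U = (-39.0, 0.00). Tangency of A1 to QU means the radius PU is perpendicular to QU, so P = U + (0, -5.4) = (-39.0, -5.40). On A1, U sits at bearing 90° from P; a 58° counterclockwise sweep puts F at bearing 148°, so F = P + 5.4·(cos 148°, sin 148°) = (-43.6, -2.54). The tangent condition forces PF to be normal to FG, so FG runs along (−sin 148°, cos 148°); with |FG| = 14.6, G = (-51.3, -14.9). Then |UG| = |G − U| = 19.3.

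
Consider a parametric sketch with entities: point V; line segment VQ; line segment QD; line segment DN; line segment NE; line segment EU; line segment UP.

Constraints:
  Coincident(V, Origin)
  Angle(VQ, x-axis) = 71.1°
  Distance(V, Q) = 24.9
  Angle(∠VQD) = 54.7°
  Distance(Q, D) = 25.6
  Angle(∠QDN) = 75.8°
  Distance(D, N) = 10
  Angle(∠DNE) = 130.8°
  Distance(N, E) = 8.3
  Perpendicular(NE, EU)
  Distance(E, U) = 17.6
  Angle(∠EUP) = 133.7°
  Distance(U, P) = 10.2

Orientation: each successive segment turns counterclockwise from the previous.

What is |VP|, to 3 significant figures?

32.4

NE ⟂ EU, so EU runs at 79.8°; with |EU| = 17.6, U = (-0.117, 23.6). ∠EUP = 133.7° gives UP at 126° from the x-axis; with |UP| = 10.2, P = (-6.13, 31.8). Then |VP| = |P − V| = 32.4.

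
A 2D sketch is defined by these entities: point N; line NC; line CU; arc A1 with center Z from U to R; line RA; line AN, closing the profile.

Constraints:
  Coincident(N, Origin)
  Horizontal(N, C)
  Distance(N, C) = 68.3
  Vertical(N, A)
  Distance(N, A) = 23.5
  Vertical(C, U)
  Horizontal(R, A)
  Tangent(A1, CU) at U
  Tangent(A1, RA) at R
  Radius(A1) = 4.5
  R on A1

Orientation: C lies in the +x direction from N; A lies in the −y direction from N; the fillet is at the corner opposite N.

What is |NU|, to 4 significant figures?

70.89

N is at the origin; N and C share the same y with |NC| = 68.3 and C on the +x side, so C = (68.30, 0.000). NA is vertical with |NA| = 23.5 and A on the −y side, so A = (0.000, -23.50). The virtual corner opposite N is at (68.30, -23.50). The tangent condition forces ZU to be normal to CU and tangency of A1 to RA means the radius ZR is perpendicular to RA, with radius 4.5, so the center Z sits 4.5 in from both sides at Z = (63.80, -19.00). That places the tangent points at U = (68.30, -19.00) on CU and R = (63.80, -23.50) on RA. Then |NU| = |U − N| = 70.89.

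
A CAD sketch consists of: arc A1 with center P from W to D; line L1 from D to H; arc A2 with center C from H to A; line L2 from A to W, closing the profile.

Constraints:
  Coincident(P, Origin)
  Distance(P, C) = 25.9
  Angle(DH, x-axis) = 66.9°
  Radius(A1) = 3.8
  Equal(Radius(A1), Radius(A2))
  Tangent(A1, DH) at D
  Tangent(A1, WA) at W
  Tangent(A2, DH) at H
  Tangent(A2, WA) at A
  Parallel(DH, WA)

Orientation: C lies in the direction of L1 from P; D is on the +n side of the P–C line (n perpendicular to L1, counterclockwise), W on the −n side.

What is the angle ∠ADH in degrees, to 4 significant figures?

16.35°

The slot axis is L1's direction at 66.9°, so u = (cos 66.9°, sin 66.9°) = (0.3923, 0.9198) and n = (−sin 66.9°, cos 66.9°) = (-0.9198, 0.3923). P is at the origin and C lies 25.9 along u from P, so C = 25.9·u = (10.16, 23.82). Tangency of A1 to both parallel lines with radius 3.8 puts D and W at P ± 3.8·n: D = (-3.495, 1.491), W = (3.495, -1.491). Equal radii place H and A the same way about C: H = C + 3.8·n = (6.666, 25.31), A = C − 3.8·n = (13.66, 22.33). Then cos ∠ADH = DA·DH / (|DA||DH|), giving 16.35°.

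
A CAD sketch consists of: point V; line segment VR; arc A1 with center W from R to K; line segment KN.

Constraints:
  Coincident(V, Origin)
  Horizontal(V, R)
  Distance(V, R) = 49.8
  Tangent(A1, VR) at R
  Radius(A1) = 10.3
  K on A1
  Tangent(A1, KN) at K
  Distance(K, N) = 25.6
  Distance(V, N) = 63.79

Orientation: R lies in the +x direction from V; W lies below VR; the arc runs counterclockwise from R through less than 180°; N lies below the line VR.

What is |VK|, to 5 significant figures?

43.053

Checks: |WK| = 10.30 ✓; ∠(WK, KN) = 90.00° ✓; |KN| = 25.60 ✓; |VN| = 63.79 ✓.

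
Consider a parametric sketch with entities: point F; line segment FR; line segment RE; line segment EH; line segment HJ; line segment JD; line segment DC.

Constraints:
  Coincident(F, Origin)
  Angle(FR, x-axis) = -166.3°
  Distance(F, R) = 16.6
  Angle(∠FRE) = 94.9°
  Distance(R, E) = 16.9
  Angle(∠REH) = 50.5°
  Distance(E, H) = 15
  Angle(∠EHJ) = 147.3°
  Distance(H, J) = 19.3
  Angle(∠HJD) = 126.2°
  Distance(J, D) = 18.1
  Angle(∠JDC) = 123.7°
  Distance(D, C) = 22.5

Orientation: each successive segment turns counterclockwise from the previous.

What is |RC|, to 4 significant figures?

29.29

∠HJD = 126.2° gives JD at 134.8° from the x-axis; with |JD| = 18.1, D = (-13.30, 22.47). ∠JDC = 123.7° gives DC at -168.9° from the x-axis; with |DC| = 22.5, C = (-35.38, 18.14). Then |RC| = |C − R| = 29.29.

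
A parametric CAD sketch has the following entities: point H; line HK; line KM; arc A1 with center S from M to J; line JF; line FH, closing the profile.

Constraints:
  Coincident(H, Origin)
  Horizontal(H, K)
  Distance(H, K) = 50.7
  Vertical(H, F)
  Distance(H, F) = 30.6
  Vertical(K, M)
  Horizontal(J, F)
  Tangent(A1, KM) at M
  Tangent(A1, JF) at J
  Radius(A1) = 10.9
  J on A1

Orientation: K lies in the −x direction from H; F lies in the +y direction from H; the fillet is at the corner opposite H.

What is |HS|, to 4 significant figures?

44.41

H and F share the same x with |HF| = 30.6 and F on the +y side, so F = (0.000, 30.60). The virtual corner opposite H is at (-50.70, 30.60). A1 meets KM tangentially, so SM is at right angles to KM and A1 meets JF tangentially, so SJ is at right angles to JF, with radius 10.9, so the center S sits 10.9 in from both sides at S = (-39.80, 19.70). Then |HS| = |S − H| = 44.41.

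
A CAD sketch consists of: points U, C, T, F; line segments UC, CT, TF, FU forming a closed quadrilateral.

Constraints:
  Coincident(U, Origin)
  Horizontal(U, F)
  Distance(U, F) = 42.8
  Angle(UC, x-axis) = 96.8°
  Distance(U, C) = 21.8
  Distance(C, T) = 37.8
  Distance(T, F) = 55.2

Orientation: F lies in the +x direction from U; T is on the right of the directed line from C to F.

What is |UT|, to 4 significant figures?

18.46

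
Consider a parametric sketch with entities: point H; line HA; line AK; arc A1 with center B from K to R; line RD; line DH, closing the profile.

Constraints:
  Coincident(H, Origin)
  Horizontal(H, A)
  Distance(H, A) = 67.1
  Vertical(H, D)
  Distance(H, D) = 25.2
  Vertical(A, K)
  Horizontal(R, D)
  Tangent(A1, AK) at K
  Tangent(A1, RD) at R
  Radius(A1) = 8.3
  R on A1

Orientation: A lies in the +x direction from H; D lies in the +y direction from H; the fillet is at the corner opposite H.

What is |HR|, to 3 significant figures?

64.0

H is at the origin; HA is horizontal with |HA| = 67.1 and A on the +x side, so A = (67.1, 0.00). H and D share the same x with |HD| = 25.2 and D on the +y side, so D = (0.00, 25.2). The virtual corner opposite H is at (67.1, 25.2). Tangency of A1 to AK means the radius BK is perpendicular to AK and A1 meets RD tangentially, so BR is at right angles to RD, with radius 8.3, so the center B sits 8.3 in from both sides at B = (58.8, 16.9). That places the tangent points at K = (67.1, 16.9) on AK and R = (58.8, 25.2) on RD. Then |HR| = |R − H| = 64.0.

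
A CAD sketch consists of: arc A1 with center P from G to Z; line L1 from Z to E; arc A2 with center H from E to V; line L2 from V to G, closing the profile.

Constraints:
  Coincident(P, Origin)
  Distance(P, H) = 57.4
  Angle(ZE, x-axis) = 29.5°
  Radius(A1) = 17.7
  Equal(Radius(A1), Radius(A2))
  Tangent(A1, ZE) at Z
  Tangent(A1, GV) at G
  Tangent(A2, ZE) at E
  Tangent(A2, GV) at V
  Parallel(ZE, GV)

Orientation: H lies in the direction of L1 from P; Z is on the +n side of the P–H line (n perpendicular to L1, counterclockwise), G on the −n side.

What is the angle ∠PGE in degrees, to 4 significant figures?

58.34°

Tangency of A1 to both parallel lines with radius 17.7 puts Z and G at P ± 17.7·n: Z = (-8.716, 15.41), G = (8.716, -15.41). Equal radii place E and V the same way about H: E = H + 17.7·n = (41.24, 43.67), V = H − 17.7·n = (58.67, 12.86). Then cos ∠PGE = GP·GE / (|GP||GE|), giving 58.34°.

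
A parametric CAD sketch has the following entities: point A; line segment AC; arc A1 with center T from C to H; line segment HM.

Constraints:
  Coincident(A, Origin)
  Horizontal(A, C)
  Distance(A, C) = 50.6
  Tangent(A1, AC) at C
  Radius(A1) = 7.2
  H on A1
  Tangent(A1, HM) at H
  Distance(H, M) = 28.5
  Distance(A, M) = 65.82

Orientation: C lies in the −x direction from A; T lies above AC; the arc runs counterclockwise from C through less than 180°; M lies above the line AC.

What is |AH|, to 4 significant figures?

45.07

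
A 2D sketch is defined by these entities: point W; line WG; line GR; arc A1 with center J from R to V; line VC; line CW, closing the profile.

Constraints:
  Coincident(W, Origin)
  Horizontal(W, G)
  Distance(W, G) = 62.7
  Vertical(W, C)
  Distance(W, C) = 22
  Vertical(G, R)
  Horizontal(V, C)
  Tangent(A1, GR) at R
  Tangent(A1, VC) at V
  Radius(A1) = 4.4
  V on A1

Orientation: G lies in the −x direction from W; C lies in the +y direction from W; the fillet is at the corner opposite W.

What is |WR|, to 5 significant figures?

65.123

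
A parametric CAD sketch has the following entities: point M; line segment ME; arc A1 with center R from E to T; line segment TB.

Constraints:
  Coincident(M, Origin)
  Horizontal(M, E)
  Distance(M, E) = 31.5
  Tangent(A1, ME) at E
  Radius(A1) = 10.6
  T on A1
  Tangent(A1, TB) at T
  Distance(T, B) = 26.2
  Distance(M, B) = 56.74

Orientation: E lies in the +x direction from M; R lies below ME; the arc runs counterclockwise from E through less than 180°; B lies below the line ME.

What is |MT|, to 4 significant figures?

30.59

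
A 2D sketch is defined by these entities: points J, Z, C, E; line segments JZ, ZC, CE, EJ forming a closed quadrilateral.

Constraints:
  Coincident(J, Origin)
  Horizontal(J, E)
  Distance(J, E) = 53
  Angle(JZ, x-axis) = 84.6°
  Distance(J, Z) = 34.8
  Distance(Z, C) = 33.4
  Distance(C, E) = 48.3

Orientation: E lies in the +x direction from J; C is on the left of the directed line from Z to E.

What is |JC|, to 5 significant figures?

56.939

J is at the origin; J and E share the same y with |JE| = 53.0 and E in +x, so E = (53.0, 0). JZ runs at 84.6° with |JZ| = 34.8, so Z = (3.2750, 34.646). C is determined by |ZC| = 33.4 and |CE| = 48.3 together: it lies at the intersection of circle(Z, 33.4) and circle(E, 48.3). With |ZE| = 60.604, the foot of the radical line on ZE is 20.259 from Z and the perpendicular offset is √(33.4² − 20.259²) = 26.554. Taking the left-of-ZE solution: C = (35.077, 44.852).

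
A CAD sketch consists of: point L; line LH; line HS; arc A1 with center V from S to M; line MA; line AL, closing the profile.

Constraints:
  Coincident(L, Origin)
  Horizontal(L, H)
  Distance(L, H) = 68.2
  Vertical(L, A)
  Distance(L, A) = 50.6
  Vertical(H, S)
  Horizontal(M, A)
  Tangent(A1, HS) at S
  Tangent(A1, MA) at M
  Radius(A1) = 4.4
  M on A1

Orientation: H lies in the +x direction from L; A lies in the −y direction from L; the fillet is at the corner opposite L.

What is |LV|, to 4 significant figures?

78.77

L is at the origin; LH is horizontal with |LH| = 68.2 and H on the +x side, so H = (68.20, 0.000). LA is vertical with |LA| = 50.6 and A on the −y side, so A = (0.000, -50.60). The virtual corner opposite L is at (68.20, -50.60). A1 meets HS tangentially, so VS is at right angles to HS and A1 meets MA tangentially, so VM is at right angles to MA, with radius 4.4, so the center V sits 4.4 in from both sides at V = (63.80, -46.20). Then |LV| = |V − L| = 78.77.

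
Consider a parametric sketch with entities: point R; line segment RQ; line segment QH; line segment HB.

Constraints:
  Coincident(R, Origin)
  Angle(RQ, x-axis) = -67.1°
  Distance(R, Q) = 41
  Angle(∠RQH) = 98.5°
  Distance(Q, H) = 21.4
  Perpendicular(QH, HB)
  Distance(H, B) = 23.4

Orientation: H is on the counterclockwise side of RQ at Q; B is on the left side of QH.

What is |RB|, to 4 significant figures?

32.38

R is at the origin; RQ runs at -67.1° with length 41.0, so Q = 41.0·(cos -67.1°, sin -67.1°) = (15.95, -37.77). ∠RQH = 98.5°, so QH runs at -67.1° + (180° − 98.5°) = 14.40° from the x-axis; with |QH| = 21.4, H = Q + 21.4·(cos 14.40°, sin 14.40°) = (36.68, -32.45). The perpendicularity gives HB at right angles to QH; with |HB| = 23.4 on the left of QH, B = H + 23.4·(-0.2487, 0.9686) = (30.86, -9.782). Then |RB| = |B − R| = 32.38.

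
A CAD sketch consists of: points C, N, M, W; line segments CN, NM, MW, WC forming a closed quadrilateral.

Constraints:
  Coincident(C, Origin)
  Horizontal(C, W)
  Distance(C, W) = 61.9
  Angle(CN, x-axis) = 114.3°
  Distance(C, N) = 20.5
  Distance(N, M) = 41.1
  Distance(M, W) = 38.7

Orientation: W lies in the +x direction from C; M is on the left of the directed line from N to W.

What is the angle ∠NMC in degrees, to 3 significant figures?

29.0°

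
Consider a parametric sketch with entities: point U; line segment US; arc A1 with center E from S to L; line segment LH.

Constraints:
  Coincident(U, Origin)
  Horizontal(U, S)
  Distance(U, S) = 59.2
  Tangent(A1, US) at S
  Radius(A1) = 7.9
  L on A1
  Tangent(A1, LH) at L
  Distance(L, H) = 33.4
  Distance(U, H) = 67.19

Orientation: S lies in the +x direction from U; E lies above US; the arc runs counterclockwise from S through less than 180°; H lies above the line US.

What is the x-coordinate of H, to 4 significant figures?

52.75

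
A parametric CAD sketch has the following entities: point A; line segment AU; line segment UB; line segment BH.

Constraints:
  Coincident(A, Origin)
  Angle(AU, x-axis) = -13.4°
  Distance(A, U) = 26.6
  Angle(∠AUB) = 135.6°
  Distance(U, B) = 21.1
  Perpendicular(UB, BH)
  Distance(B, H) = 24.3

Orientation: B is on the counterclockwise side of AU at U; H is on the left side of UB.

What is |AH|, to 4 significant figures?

40.51

A is at the origin; AU runs at -13.4° with length 26.6, so U = 26.6·(cos -13.4°, sin -13.4°) = (25.88, -6.164). ∠AUB = 135.6°, so UB runs at -13.4° + (180° − 135.6°) = 31.00° from the x-axis; with |UB| = 21.1, B = U + 21.1·(cos 31.00°, sin 31.00°) = (43.96, 4.703). UB ⟂ BH; with |BH| = 24.3 on the left of UB, H = B + 24.3·(-0.5150, 0.8572) = (31.45, 25.53). Then |AH| = |H − A| = 40.51.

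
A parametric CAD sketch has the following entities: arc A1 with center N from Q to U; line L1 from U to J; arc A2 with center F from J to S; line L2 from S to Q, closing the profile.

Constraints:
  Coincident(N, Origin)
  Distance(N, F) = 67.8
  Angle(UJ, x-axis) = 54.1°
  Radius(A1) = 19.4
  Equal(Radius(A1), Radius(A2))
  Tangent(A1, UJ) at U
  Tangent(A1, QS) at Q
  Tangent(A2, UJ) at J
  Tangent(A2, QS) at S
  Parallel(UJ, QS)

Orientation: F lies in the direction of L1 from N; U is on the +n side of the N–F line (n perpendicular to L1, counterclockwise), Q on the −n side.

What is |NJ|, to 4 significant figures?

70.52

The slot axis is L1's direction at 54.1°, so u = (cos 54.1°, sin 54.1°) = (0.5864, 0.8100) and n = (−sin 54.1°, cos 54.1°) = (-0.8100, 0.5864). N is at the origin and F lies 67.8 along u from N, so F = 67.8·u = (39.76, 54.92). Tangency of A1 to both parallel lines with radius 19.4 puts U and Q at N ± 19.4·n: U = (-15.71, 11.38), Q = (15.71, -11.38). Equal radii place J and S the same way about F: J = F + 19.4·n = (24.04, 66.30), S = F − 19.4·n = (55.47, 43.55). Then |NJ| = |J − N| = 70.52.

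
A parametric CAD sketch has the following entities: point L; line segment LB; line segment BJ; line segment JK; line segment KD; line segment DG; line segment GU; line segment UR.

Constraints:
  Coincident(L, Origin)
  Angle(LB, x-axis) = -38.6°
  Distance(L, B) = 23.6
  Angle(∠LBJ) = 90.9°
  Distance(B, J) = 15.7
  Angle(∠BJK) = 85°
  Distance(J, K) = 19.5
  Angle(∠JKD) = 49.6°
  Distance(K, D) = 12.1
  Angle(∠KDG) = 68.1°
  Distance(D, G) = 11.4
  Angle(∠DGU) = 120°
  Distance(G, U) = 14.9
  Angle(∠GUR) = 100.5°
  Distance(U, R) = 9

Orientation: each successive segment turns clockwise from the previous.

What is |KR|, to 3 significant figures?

10.6

L is at the origin; LB runs at -38.6° with length 23.6, so B = (18.4, -14.7). ∠LBJ = 90.9° gives BJ at -128° from the x-axis; with |BJ| = 15.7, J = (8.84, -27.1). ∠BJK = 85.0° gives JK at 137° from the x-axis; with |JK| = 19.5, K = (-5.49, -13.9). ∠JKD = 49.6° gives KD at 6.90° from the x-axis; with |KD| = 12.1, D = (6.52, -12.5). ∠KDG = 68.1° gives DG at -105° from the x-axis; with |DG| = 11.4, G = (3.57, -23.5). ∠DGU = 120.0° gives GU at -165° from the x-axis; with |GU| = 14.9, U = (-10.8, -27.3). ∠GUR = 100.5° gives UR at 116° from the x-axis; with |UR| = 9.0, R = (-14.7, -19.2). Then |KR| = |R − K| = 10.6.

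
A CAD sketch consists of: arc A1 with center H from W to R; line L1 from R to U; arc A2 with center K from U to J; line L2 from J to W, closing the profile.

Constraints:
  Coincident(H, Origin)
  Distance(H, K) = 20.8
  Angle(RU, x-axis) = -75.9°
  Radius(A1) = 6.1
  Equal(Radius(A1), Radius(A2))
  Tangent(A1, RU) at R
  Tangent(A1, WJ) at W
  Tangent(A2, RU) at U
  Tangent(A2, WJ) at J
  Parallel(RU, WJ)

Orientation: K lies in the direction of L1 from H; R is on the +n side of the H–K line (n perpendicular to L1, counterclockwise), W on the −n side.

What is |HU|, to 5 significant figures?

21.676

The slot axis is L1's direction at -75.9°, so u = (cos -75.9°, sin -75.9°) = (0.24362, -0.96987) and n = (−sin -75.9°, cos -75.9°) = (0.96987, 0.24362). H is at the origin and K lies 20.8 along u from H, so K = 20.8·u = (5.0672, -20.173). Tangency of A1 to both parallel lines with radius 6.1 puts R and W at H ± 6.1·n: R = (5.9162, 1.4861), W = (-5.9162, -1.4861). Equal radii place U and J the same way about K: U = K + 6.1·n = (10.983, -18.687), J = K − 6.1·n = (-0.84903, -21.659). Then |HU| = |U − H| = 21.676.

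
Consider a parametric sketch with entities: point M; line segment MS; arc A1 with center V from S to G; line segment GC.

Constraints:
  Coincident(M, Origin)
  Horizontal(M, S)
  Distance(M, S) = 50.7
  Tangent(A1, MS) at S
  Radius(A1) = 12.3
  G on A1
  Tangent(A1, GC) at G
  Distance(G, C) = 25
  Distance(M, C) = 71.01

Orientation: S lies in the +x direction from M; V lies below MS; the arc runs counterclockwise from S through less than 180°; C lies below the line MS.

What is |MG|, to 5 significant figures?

46.887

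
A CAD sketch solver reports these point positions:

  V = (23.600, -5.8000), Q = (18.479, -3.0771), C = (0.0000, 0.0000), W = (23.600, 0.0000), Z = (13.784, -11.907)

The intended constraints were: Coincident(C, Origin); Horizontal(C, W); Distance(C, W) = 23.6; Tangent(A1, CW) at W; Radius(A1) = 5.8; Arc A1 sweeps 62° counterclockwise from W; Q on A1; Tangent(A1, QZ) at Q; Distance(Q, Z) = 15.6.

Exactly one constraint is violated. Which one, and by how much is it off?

Distance(Q, Z) = 15.6 — off by 5.60.

C = (0.00, 0.00) ✓; C.y = 0.00, W.y = 0.00 ✓; |CW| = 23.60 ✓; ∠(VW, WC) = 90.00° ✓; |VW| = 5.800 ✓; bearing(V→Q) − bearing(V→W) = 62.00° ✓; |VQ| = 5.800 ✓; ∠(VQ, QZ) = 90.00° ✓; |QZ| = 10.00 ✗.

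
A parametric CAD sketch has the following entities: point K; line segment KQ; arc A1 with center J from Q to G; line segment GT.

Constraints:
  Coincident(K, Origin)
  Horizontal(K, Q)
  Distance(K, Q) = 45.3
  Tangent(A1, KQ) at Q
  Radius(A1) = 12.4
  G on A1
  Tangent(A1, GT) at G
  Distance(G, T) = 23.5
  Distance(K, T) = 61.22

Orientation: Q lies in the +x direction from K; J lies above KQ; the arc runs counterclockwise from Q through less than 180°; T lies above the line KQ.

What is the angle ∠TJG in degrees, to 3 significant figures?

62.2°

K is at the origin; K and Q share the same y with |KQ| = 45.3 and Q on the +x side, so Q = (45.3, 0.00). The tangent condition forces JQ to be normal to KQ, so J = Q + (0, 12.4) = (45.3, 12.4). Since JG ⟂ GT (tangency), |JT| = √(12.4² + 23.5²) = 26.6 regardless of where G sits on A1. So T lies on both circle(K, 61.22) and circle(J, 26.6); the above-KQ intersection is T = (47.3, 38.9). G is the foot of the tangent from T: G = (56.7, 17.4).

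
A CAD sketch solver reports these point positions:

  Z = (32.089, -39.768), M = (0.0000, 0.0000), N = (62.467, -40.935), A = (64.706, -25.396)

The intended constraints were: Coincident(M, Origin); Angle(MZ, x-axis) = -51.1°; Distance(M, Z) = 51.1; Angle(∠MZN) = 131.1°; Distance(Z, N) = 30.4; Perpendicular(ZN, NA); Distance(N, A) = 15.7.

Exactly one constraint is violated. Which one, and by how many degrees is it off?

Perpendicular(ZN, NA) — off by 6.00°.

M = (0.00, 0.00) ✓; MZ at -51.10° ✓; |MZ| = 51.10 ✓; ∠MZN = 131.1° ✓; |ZN| = 30.40 ✓; ∠(ZN, NA) = 84.00° ✗; |NA| = 15.70 ✓.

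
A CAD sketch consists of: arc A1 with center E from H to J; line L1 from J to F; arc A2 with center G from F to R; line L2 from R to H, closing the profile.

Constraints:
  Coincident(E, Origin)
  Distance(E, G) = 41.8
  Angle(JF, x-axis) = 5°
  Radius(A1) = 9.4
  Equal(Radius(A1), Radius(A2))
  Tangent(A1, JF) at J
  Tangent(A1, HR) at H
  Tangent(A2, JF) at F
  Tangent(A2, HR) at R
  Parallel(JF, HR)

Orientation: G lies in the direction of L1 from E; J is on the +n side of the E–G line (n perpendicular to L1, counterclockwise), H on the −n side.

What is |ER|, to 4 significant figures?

42.84

Tangency of A1 to both parallel lines with radius 9.4 puts J and H at E ± 9.4·n: J = (-0.8193, 9.364), H = (0.8193, -9.364). Equal radii place F and R the same way about G: F = G + 9.4·n = (40.82, 13.01), R = G − 9.4·n = (42.46, -5.721). Then |ER| = |R − E| = 42.84.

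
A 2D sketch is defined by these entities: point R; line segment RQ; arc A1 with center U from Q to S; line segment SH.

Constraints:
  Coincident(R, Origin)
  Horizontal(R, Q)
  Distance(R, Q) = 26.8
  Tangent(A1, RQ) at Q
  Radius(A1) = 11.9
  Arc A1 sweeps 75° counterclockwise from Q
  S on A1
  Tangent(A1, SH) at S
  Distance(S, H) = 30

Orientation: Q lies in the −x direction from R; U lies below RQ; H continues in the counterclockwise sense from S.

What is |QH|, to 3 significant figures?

42.4

On A1, Q sits at bearing 90° from U; a 75° counterclockwise sweep puts S at bearing 165°, so S = U + 11.9·(cos 165°, sin 165°) = (-38.3, -8.82). Since A1 is tangent to SH there, US ⟂ SH, so SH runs along (−sin 165°, cos 165°); with |SH| = 30.0, H = (-46.1, -37.8). Then |QH| = |H − Q| = 42.4.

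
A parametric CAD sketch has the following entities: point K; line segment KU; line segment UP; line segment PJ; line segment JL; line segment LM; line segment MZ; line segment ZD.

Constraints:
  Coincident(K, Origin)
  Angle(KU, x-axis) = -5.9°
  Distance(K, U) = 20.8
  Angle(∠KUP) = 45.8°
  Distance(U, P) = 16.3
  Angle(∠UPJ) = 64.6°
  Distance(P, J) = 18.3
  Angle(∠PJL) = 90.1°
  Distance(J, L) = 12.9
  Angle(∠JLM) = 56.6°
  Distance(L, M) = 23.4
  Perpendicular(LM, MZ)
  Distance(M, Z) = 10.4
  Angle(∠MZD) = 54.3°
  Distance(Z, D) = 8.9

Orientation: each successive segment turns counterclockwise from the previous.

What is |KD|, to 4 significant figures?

7.936

K is at the origin; KU runs at -5.9° with length 20.8, so U = (20.69, -2.138). ∠KUP = 45.8° gives UP at 128.3° from the x-axis; with |UP| = 16.3, P = (10.59, 10.65). ∠UPJ = 64.6° gives PJ at -116.3° from the x-axis; with |PJ| = 18.3, J = (2.479, -5.752). ∠PJL = 90.1° gives JL at -26.40° from the x-axis; with |JL| = 12.9, L = (14.03, -11.49). ∠JLM = 56.6° gives LM at 97.00° from the x-axis; with |LM| = 23.4, M = (11.18, 11.74). The perpendicularity gives MZ at right angles to LM, so MZ runs at -173.0°; with |MZ| = 10.4, Z = (0.8597, 10.47). ∠MZD = 54.3° gives ZD at -47.30° from the x-axis; with |ZD| = 8.9, D = (6.895, 3.930). Then |KD| = |D − K| = 7.936.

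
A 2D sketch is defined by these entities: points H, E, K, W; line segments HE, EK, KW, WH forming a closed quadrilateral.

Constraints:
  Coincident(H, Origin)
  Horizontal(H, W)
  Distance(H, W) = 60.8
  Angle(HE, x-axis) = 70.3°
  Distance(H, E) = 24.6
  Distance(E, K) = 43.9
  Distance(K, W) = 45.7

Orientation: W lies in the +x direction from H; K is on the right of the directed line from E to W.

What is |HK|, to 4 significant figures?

27.36

Checks: |EK| = 43.90 ✓; |KW| = 45.70 ✓.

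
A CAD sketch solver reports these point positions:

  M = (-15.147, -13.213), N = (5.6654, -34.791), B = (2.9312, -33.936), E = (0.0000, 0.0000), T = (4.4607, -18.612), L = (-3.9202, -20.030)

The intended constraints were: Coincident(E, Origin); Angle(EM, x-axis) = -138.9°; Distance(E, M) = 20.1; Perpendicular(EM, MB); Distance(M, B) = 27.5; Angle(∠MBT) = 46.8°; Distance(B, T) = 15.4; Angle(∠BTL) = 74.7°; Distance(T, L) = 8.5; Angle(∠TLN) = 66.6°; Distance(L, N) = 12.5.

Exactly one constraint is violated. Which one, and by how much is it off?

Distance(L, N) = 12.5 — off by 5.10.

E = (0.00, 0.00) ✓; EM at -138.9° ✓; |EM| = 20.10 ✓; ∠(EM, MB) = 90.00° ✓; |MB| = 27.50 ✓; ∠MBT = 46.80° ✓; |BT| = 15.40 ✓; ∠BTL = 74.70° ✓; |TL| = 8.500 ✓; ∠TLN = 66.60° ✓; |LN| = 17.60 ✗.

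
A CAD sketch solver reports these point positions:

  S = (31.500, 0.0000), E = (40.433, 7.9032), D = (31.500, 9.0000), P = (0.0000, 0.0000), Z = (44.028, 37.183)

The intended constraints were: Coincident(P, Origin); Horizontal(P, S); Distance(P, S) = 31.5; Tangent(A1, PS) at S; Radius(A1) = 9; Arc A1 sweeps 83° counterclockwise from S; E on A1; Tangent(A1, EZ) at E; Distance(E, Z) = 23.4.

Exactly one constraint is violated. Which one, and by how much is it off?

Distance(E, Z) = 23.4 — off by 6.10.

P = (0.00, 0.00) ✓; P.y = 0.00, S.y = 0.00 ✓; |PS| = 31.50 ✓; ∠(DS, SP) = 90.00° ✓; |DS| = 9.000 ✓; bearing(D→E) − bearing(D→S) = 83.00° ✓; |DE| = 9.000 ✓; ∠(DE, EZ) = 90.00° ✓; |EZ| = 29.50 ✗.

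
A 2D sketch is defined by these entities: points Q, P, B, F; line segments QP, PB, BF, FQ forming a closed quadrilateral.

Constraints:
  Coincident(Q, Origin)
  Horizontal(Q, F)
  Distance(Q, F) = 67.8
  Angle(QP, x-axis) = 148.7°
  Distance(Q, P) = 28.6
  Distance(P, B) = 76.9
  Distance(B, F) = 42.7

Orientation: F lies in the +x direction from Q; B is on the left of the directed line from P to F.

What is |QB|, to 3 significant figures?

62.0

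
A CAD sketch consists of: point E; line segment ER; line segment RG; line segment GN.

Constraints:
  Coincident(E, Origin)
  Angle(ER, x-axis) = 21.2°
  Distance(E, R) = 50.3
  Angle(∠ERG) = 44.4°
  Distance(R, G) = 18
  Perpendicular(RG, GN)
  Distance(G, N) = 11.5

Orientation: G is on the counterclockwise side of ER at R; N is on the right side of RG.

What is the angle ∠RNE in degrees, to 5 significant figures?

78.441°

E is at the origin; ER runs at 21.2° with length 50.3, so R = 50.3·(cos 21.2°, sin 21.2°) = (46.896, 18.190). ∠ERG = 44.4°, so RG runs at 21.2° + (180° − 44.4°) = 156.80° from the x-axis; with |RG| = 18.0, G = R + 18.0·(cos 156.80°, sin 156.80°) = (30.351, 25.281). The perpendicularity gives GN at right angles to RG; with |GN| = 11.5 on the right of RG, N = G + 11.5·(0.39394, 0.91914) = (34.882, 35.851). Then cos ∠RNE = NR·NE / (|NR||NE|), giving 78.441°.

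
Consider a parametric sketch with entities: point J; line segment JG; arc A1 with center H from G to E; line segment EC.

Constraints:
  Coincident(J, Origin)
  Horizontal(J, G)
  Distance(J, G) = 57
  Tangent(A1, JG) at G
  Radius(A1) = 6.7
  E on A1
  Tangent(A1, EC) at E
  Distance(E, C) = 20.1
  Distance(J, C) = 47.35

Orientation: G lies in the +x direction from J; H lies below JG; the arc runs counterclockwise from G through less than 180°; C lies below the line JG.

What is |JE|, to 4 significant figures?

51.13

J is at the origin; J and G share the same y with |JG| = 57.0 and G on the +x side, so G = (57.00, 0.000). The tangent condition forces HG to be normal to JG, so H = G + (0, -6.7) = (57.00, -6.700). Since HE ⟂ EC (tangency), |HC| = √(6.7² + 20.1²) = 21.19 regardless of where E sits on A1. So C lies on both circle(J, 47.35) and circle(H, 21.19); the below-JG intersection is C = (42.07, -21.73). E is the foot of the tangent from C: E = (51.00, -3.724).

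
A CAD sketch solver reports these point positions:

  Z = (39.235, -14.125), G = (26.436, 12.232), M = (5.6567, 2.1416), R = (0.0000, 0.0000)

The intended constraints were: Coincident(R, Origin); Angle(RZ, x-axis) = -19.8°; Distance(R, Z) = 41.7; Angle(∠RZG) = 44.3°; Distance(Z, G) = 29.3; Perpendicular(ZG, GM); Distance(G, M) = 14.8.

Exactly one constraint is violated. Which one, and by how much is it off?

Distance(G, M) = 14.8 — off by 8.30.

R = (0.00, 0.00) ✓; RZ at -19.80° ✓; |RZ| = 41.70 ✓; ∠RZG = 44.30° ✓; |ZG| = 29.30 ✓; ∠(ZG, GM) = 90.00° ✓; |GM| = 23.10 ✗.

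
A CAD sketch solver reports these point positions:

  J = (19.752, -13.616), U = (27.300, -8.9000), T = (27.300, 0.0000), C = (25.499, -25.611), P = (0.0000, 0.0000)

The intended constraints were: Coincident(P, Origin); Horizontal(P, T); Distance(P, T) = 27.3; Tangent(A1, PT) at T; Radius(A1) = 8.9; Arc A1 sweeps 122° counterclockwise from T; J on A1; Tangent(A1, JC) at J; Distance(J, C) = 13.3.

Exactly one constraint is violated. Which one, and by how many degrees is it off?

Tangent(A1, JC) at J — off by 6.40°.

P = (0.00, 0.00) ✓; P.y = 0.00, T.y = 0.00 ✓; |PT| = 27.30 ✓; ∠(UT, TP) = 90.00° ✓; |UT| = 8.900 ✓; bearing(U→J) − bearing(U→T) = 122.0° ✓; |UJ| = 8.900 ✓; ∠(UJ, JC) = 96.40° ✗; |JC| = 13.30 ✓.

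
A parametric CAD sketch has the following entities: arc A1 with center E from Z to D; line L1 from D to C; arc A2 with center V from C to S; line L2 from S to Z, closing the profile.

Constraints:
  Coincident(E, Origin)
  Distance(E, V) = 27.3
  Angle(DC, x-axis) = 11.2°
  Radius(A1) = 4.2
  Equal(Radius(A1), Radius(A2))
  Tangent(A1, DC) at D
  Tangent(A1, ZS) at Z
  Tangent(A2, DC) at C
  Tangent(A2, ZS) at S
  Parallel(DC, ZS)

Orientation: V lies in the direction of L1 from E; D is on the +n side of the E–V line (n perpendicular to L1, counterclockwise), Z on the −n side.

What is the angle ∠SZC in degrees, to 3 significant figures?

17.1°

The slot axis is L1's direction at 11.2°, so u = (cos 11.2°, sin 11.2°) = (0.981, 0.194) and n = (−sin 11.2°, cos 11.2°) = (-0.194, 0.981). E is at the origin and V lies 27.3 along u from E, so V = 27.3·u = (26.8, 5.30). Tangency of A1 to both parallel lines with radius 4.2 puts D and Z at E ± 4.2·n: D = (-0.816, 4.12), Z = (0.816, -4.12). Equal radii place C and S the same way about V: C = V + 4.2·n = (26.0, 9.42), S = V − 4.2·n = (27.6, 1.18). Then cos ∠SZC = ZS·ZC / (|ZS||ZC|), giving 17.1°.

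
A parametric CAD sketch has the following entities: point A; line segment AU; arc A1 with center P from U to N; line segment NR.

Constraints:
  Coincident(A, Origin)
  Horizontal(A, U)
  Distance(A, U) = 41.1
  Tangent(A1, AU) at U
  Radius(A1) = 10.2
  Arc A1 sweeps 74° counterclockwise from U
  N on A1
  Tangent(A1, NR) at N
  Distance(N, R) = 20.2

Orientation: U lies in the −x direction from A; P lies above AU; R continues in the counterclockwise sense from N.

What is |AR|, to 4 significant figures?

37.15

A is at the origin; A and U share the same y with |AU| = 41.1 and U on the −x side, so U = (-41.10, 0.000). A1 meets AU tangentially, so PU is at right angles to AU, so P = U + (0, 10.2) = (-41.10, 10.20). On A1, U sits at bearing -90° from P; a 74° counterclockwise sweep puts N at bearing -16°, so N = P + 10.2·(cos -16°, sin -16°) = (-31.30, 7.388). A1 meets NR tangentially, so PN is at right angles to NR, so NR runs along (−sin -16°, cos -16°); with |NR| = 20.2, R = (-25.73, 26.81). Then |AR| = |R − A| = 37.15.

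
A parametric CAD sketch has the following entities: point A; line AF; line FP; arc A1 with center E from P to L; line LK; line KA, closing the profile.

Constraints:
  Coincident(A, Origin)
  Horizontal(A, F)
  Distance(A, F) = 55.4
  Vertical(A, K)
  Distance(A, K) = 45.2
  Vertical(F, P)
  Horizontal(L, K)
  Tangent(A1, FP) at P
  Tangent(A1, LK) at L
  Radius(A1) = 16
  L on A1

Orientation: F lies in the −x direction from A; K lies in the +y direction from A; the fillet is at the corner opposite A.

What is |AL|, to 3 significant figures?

60.0

A is at the origin; AF is horizontal with |AF| = 55.4 and F on the −x side, so F = (-55.4, 0.00). AK is vertical with |AK| = 45.2 and K on the +y side, so K = (0.00, 45.2). The virtual corner opposite A is at (-55.4, 45.2). Tangency of A1 to FP means the radius EP is perpendicular to FP and the tangent condition forces EL to be normal to LK, with radius 16.0, so the center E sits 16.0 in from both sides at E = (-39.4, 29.2). That places the tangent points at P = (-55.4, 29.2) on FP and L = (-39.4, 45.2) on LK. Then |AL| = |L − A| = 60.0.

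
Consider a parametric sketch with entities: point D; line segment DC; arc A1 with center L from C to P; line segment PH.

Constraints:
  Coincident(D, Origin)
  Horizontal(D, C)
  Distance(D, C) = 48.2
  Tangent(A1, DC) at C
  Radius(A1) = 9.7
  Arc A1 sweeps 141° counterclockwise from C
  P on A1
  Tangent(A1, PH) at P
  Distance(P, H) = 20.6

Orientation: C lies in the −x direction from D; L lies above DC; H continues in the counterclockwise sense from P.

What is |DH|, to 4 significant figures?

65.49

D is at the origin; D and C share the same y with |DC| = 48.2 and C on the −x side, so C = (-48.20, 0.000). Tangency of A1 to DC means the radius LC is perpendicular to DC, so L = C + (0, 9.7) = (-48.20, 9.700). On A1, C sits at bearing -90° from L; a 141° counterclockwise sweep puts P at bearing 51°, so P = L + 9.7·(cos 51°, sin 51°) = (-42.10, 17.24). Since A1 is tangent to PH there, LP ⟂ PH, so PH runs along (−sin 51°, cos 51°); with |PH| = 20.6, H = (-58.10, 30.20). Then |DH| = |H − D| = 65.49.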